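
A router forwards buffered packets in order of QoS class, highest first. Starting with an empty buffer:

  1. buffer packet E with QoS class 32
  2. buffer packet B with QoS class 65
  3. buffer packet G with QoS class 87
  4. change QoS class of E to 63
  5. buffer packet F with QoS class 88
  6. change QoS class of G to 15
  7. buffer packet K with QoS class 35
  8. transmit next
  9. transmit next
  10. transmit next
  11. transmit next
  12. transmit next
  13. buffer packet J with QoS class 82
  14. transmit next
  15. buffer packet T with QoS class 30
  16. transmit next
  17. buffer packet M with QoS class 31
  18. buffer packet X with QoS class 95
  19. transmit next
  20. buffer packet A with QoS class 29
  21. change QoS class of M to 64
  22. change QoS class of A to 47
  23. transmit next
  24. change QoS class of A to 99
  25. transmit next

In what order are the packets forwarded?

F, B, E, K, G, J, T, X, M, A

add E (QoS class 32) → {E:32}
add B (QoS class 65) → {B:65, E:32}
add G (QoS class 87) → {G:87, B:65, E:32}
update E to QoS class 63 → {G:87, B:65, E:63}
add F (QoS class 88) → {F:88, G:87, B:65, E:63}
update G to QoS class 15 → {F:88, B:65, E:63, G:15}
add K (QoS class 35) → {F:88, B:65, E:63, K:35, G:15}
transmit next → F; now {B:65, E:63, K:35, G:15}
transmit next → B; now {E:63, K:35, G:15}
transmit next → E; now {K:35, G:15}
transmit next → K; now {G:15}
transmit next → G; now {}
add J (QoS class 82) → {J:82}
transmit next → J; now {}
add T (QoS class 30) → {T:30}
transmit next → T; now {}
add M (QoS class 31) → {M:31}
add X (QoS class 95) → {X:95, M:31}
transmit next → X; now {M:31}
add A (QoS class 29) → {M:31, A:29}
update M to QoS class 64 → {M:64, A:29}
update A to QoS class 47 → {M:64, A:47}
transmit next → M; now {A:47}
update A to QoS class 99 → {A:99}
transmit next → A; now {}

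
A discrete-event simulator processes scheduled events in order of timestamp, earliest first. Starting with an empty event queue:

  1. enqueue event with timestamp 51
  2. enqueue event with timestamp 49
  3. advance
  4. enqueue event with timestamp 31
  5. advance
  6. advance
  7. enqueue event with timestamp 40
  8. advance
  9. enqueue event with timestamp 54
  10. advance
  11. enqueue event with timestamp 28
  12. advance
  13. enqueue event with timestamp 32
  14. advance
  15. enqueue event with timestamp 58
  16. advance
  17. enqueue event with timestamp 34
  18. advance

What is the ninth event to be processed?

34

insert 51 → {51}
insert 49 → {49, 51}
advance → 49; now {51}
insert 31 → {31, 51}
advance → 31; now {51}
advance → 51; now {}
insert 40 → {40}
advance → 40; now {}
insert 54 → {54}
advance → 54; now {}
insert 28 → {28}
advance → 28; now {}
insert 32 → {32}
advance → 32; now {}
insert 58 → {58}
advance → 58; now {}
insert 34 → {34}
advance → 34; now {}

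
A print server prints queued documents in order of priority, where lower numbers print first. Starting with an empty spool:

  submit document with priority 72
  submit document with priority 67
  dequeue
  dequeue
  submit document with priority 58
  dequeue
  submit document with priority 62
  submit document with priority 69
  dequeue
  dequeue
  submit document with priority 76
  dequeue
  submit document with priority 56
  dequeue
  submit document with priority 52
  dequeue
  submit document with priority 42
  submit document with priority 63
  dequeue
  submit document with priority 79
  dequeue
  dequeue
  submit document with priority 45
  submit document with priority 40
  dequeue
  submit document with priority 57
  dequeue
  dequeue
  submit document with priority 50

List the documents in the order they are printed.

[67, 72, 58, 62, 69, 76, 56, 52, 42, 63, 79, 40, 45, 57]

insert 72 → {72}
insert 67 → {67, 72}
dequeue → 67; now {72}
dequeue → 72; now {}
insert 58 → {58}
dequeue → 58; now {}
insert 62 → {62}
insert 69 → {62, 69}
dequeue → 62; now {69}
dequeue → 69; now {}
insert 76 → {76}
dequeue → 76; now {}
insert 56 → {56}
dequeue → 56; now {}
insert 52 → {52}
dequeue → 52; now {}
insert 42 → {42}
insert 63 → {42, 63}
dequeue → 42; now {63}
insert 79 → {63, 79}
dequeue → 63; now {79}
dequeue → 79; now {}
insert 45 → {45}
insert 40 → {40, 45}
dequeue → 40; now {45}
insert 57 → {45, 57}
dequeue → 45; now {57}
dequeue → 57; now {}
insert 50 → {50}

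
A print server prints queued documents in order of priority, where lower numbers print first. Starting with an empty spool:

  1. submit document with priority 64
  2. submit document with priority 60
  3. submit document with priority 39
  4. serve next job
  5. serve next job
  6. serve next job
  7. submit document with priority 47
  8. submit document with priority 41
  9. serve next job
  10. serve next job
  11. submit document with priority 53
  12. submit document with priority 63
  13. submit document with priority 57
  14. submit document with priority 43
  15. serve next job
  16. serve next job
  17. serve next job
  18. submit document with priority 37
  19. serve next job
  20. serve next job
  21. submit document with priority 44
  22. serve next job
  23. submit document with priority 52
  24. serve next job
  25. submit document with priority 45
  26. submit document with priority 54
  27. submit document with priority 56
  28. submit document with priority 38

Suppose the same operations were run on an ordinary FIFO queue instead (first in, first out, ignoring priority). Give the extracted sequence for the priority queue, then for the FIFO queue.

priority queue: 39, 60, 64, 41, 47, 43, 53, 57, 37, 63, 44, 52; FIFO queue: 64 → 60 → 39 → 47 → 41 → 53 → 63 → 57 → 43 → 37 → 44 → 52

insert 64 → {64}
insert 60 → {60, 64}
insert 39 → {39, 60, 64}
serve next job → 39; now {60, 64}
serve next job → 60; now {64}
serve next job → 64; now {}
insert 47 → {47}
insert 41 → {41, 47}
serve next job → 41; now {47}
serve next job → 47; now {}
insert 53 → {53}
insert 63 → {53, 63}
insert 57 → {53, 57, 63}
insert 43 → {43, 53, 57, 63}
serve next job → 43; now {53, 57, 63}
serve next job → 53; now {57, 63}
serve next job → 57; now {63}
insert 37 → {37, 63}
serve next job → 37; now {63}
serve next job → 63; now {}
insert 44 → {44}
serve next job → 44; now {}
insert 52 → {52}
serve next job → 52; now {}
insert 45 → {45}
insert 54 → {45, 54}
insert 56 → {45, 54, 56}
insert 38 → {38, 45, 54, 56}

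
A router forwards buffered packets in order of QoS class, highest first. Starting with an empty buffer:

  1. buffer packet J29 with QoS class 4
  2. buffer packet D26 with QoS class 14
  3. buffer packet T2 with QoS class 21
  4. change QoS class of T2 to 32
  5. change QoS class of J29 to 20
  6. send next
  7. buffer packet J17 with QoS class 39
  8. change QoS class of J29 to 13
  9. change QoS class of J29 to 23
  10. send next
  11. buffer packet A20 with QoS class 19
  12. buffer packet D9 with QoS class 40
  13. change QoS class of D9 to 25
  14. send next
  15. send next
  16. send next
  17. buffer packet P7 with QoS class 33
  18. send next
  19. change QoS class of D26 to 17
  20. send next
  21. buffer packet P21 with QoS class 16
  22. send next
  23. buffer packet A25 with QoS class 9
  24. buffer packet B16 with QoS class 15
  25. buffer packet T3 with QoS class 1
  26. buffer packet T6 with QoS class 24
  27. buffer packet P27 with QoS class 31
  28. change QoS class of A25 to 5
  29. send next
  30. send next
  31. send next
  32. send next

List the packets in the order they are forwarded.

add J29 (QoS class 4) → {J29:4}
add D26 (QoS class 14) → {D26:14, J29:4}
add T2 (QoS class 21) → {T2:21, D26:14, J29:4}
update T2 to QoS class 32 → {T2:32, D26:14, J29:4}
update J29 to QoS class 20 → {T2:32, J29:20, D26:14}
send next → T2; now {J29:20, D26:14}
add J17 (QoS class 39) → {J17:39, J29:20, D26:14}
update J29 to QoS class 13 → {J17:39, D26:14, J29:13}
update J29 to QoS class 23 → {J17:39, J29:23, D26:14}
send next → J17; now {J29:23, D26:14}
add A20 (QoS class 19) → {J29:23, A20:19, D26:14}
add D9 (QoS class 40) → {D9:40, J29:23, A20:19, D26:14}
update D9 to QoS class 25 → {D9:25, J29:23, A20:19, D26:14}
send next → D9; now {J29:23, A20:19, D26:14}
send next → J29; now {A20:19, D26:14}
send next → A20; now {D26:14}
add P7 (QoS class 33) → {P7:33, D26:14}
send next → P7; now {D26:14}
update D26 to QoS class 17 → {D26:17}
send next → D26; now {}
add P21 (QoS class 16) → {P21:16}
send next → P21; now {}
add A25 (QoS class 9) → {A25:9}
add B16 (QoS class 15) → {B16:15, A25:9}
add T3 (QoS class 1) → {B16:15, A25:9, T3:1}
add T6 (QoS class 24) → {T6:24, B16:15, A25:9, T3:1}
add P27 (QoS class 31) → {P27:31, T6:24, B16:15, A25:9, T3:1}
update A25 to QoS class 5 → {P27:31, T6:24, B16:15, A25:5, T3:1}
send next → P27; now {T6:24, B16:15, A25:5, T3:1}
send next → T6; now {B16:15, A25:5, T3:1}
send next → B16; now {A25:5, T3:1}
send next → A25; now {T3:1}

[T2, J17, D9, J29, A20, P7, D26, P21, P27, T6, B16, A25]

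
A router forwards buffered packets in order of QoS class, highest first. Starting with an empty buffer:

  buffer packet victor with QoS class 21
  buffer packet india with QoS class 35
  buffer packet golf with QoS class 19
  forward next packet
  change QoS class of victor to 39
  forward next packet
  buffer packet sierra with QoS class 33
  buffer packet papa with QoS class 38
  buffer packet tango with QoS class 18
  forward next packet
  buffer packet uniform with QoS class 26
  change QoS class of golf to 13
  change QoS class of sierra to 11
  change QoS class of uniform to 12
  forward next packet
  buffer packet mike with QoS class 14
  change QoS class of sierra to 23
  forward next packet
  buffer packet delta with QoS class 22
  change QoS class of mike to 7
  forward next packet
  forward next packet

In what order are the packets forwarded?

add victor (QoS class 21) → {victor:21}
add india (QoS class 35) → {india:35, victor:21}
add golf (QoS class 19) → {india:35, victor:21, golf:19}
forward next packet → india; now {victor:21, golf:19}
update victor to QoS class 39 → {victor:39, golf:19}
forward next packet → victor; now {golf:19}
add sierra (QoS class 33) → {sierra:33, golf:19}
add papa (QoS class 38) → {papa:38, sierra:33, golf:19}
add tango (QoS class 18) → {papa:38, sierra:33, golf:19, tango:18}
forward next packet → papa; now {sierra:33, golf:19, tango:18}
add uniform (QoS class 26) → {sierra:33, uniform:26, golf:19, tango:18}
update golf to QoS class 13 → {sierra:33, uniform:26, tango:18, golf:13}
update sierra to QoS class 11 → {uniform:26, tango:18, golf:13, sierra:11}
update uniform to QoS class 12 → {tango:18, golf:13, uniform:12, sierra:11}
forward next packet → tango; now {golf:13, uniform:12, sierra:11}
add mike (QoS class 14) → {mike:14, golf:13, uniform:12, sierra:11}
update sierra to QoS class 23 → {sierra:23, mike:14, golf:13, uniform:12}
forward next packet → sierra; now {mike:14, golf:13, uniform:12}
add delta (QoS class 22) → {delta:22, mike:14, golf:13, uniform:12}
update mike to QoS class 7 → {delta:22, golf:13, uniform:12, mike:7}
forward next packet → delta; now {golf:13, uniform:12, mike:7}
forward next packet → golf; now {uniform:12, mike:7}

india, victor, papa, tango, sierra, delta, golf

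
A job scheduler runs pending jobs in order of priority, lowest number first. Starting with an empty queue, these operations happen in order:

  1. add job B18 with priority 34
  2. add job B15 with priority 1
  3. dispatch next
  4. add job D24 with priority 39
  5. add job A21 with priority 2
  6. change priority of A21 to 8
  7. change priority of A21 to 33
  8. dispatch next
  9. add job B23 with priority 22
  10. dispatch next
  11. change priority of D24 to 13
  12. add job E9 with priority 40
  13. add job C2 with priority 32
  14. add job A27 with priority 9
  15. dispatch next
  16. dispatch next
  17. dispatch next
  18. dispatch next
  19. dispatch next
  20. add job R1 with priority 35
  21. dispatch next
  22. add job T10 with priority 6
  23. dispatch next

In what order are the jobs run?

[B15, A21, B23, A27, D24, C2, B18, E9, R1, T10]

add B18 (priority 34) → {B18:34}
add B15 (priority 1) → {B15:1, B18:34}
dispatch next → B15; now {B18:34}
add D24 (priority 39) → {B18:34, D24:39}
add A21 (priority 2) → {A21:2, B18:34, D24:39}
update A21 to priority 8 → {A21:8, B18:34, D24:39}
update A21 to priority 33 → {A21:33, B18:34, D24:39}
dispatch next → A21; now {B18:34, D24:39}
add B23 (priority 22) → {B23:22, B18:34, D24:39}
dispatch next → B23; now {B18:34, D24:39}
update D24 to priority 13 → {D24:13, B18:34}
add E9 (priority 40) → {D24:13, B18:34, E9:40}
add C2 (priority 32) → {D24:13, C2:32, B18:34, E9:40}
add A27 (priority 9) → {A27:9, D24:13, C2:32, B18:34, E9:40}
dispatch next → A27; now {D24:13, C2:32, B18:34, E9:40}
dispatch next → D24; now {C2:32, B18:34, E9:40}
dispatch next → C2; now {B18:34, E9:40}
dispatch next → B18; now {E9:40}
dispatch next → E9; now {}
add R1 (priority 35) → {R1:35}
dispatch next → R1; now {}
add T10 (priority 6) → {T10:6}
dispatch next → T10; now {}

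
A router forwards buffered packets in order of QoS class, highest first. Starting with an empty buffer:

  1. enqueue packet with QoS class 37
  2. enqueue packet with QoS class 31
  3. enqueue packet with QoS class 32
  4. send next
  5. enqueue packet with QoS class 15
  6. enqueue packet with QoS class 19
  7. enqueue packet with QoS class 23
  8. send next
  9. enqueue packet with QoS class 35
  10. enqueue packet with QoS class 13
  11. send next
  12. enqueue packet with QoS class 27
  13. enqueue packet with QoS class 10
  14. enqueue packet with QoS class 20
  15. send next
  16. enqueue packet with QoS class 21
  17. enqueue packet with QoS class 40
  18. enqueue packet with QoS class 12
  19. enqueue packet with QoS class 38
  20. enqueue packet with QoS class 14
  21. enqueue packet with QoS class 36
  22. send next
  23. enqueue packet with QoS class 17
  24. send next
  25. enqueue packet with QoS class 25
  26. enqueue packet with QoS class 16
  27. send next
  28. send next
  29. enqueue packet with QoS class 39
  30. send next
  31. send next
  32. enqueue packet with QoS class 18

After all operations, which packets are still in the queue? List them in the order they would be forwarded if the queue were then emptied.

[23, 21, 20, 19, 18, 17, 16, 15, 14, 13, 12, 10]

insert 37 → {37}
insert 31 → {37, 31}
insert 32 → {37, 32, 31}
send next → 37; now {32, 31}
insert 15 → {32, 31, 15}
insert 19 → {32, 31, 19, 15}
insert 23 → {32, 31, 23, 19, 15}
send next → 32; now {31, 23, 19, 15}
insert 35 → {35, 31, 23, 19, 15}
insert 13 → {35, 31, 23, 19, 15, 13}
send next → 35; now {31, 23, 19, 15, 13}
insert 27 → {31, 27, 23, 19, 15, 13}
insert 10 → {31, 27, 23, 19, 15, 13, 10}
insert 20 → {31, 27, 23, 20, 19, 15, 13, 10}
send next → 31; now {27, 23, 20, 19, 15, 13, 10}
insert 21 → {27, 23, 21, 20, 19, 15, 13, 10}
insert 40 → {40, 27, 23, 21, 20, 19, 15, 13, 10}
insert 12 → {40, 27, 23, 21, 20, 19, 15, 13, 12, 10}
insert 38 → {40, 38, 27, 23, 21, 20, 19, 15, 13, 12, 10}
insert 14 → {40, 38, 27, 23, 21, 20, 19, 15, 14, 13, 12, 10}
insert 36 → {40, 38, 36, 27, 23, 21, 20, 19, 15, 14, 13, 12, 10}
send next → 40; now {38, 36, 27, 23, 21, 20, 19, 15, 14, 13, 12, 10}
insert 17 → {38, 36, 27, 23, 21, 20, 19, 17, 15, 14, 13, 12, 10}
send next → 38; now {36, 27, 23, 21, 20, 19, 17, 15, 14, 13, 12, 10}
insert 25 → {36, 27, 25, 23, 21, 20, 19, 17, 15, 14, 13, 12, 10}
insert 16 → {36, 27, 25, 23, 21, 20, 19, 17, 16, 15, 14, 13, 12, 10}
send next → 36; now {27, 25, 23, 21, 20, 19, 17, 16, 15, 14, 13, 12, 10}
send next → 27; now {25, 23, 21, 20, 19, 17, 16, 15, 14, 13, 12, 10}
insert 39 → {39, 25, 23, 21, 20, 19, 17, 16, 15, 14, 13, 12, 10}
send next → 39; now {25, 23, 21, 20, 19, 17, 16, 15, 14, 13, 12, 10}
send next → 25; now {23, 21, 20, 19, 17, 16, 15, 14, 13, 12, 10}
insert 18 → {23, 21, 20, 19, 18, 17, 16, 15, 14, 13, 12, 10}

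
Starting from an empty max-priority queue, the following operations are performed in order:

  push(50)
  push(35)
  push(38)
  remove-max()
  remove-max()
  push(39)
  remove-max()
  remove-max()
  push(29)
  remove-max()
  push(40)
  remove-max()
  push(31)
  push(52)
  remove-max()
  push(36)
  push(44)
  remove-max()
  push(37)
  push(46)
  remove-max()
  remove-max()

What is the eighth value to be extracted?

44

insert 50 → {50}
insert 35 → {50, 35}
insert 38 → {50, 38, 35}
remove-max → 50; now {38, 35}
remove-max → 38; now {35}
insert 39 → {39, 35}
remove-max → 39; now {35}
remove-max → 35; now {}
insert 29 → {29}
remove-max → 29; now {}
insert 40 → {40}
remove-max → 40; now {}
insert 31 → {31}
insert 52 → {52, 31}
remove-max → 52; now {31}
insert 36 → {36, 31}
insert 44 → {44, 36, 31}
remove-max → 44; now {36, 31}
insert 37 → {37, 36, 31}
insert 46 → {46, 37, 36, 31}
remove-max → 46; now {37, 36, 31}
remove-max → 37; now {36, 31}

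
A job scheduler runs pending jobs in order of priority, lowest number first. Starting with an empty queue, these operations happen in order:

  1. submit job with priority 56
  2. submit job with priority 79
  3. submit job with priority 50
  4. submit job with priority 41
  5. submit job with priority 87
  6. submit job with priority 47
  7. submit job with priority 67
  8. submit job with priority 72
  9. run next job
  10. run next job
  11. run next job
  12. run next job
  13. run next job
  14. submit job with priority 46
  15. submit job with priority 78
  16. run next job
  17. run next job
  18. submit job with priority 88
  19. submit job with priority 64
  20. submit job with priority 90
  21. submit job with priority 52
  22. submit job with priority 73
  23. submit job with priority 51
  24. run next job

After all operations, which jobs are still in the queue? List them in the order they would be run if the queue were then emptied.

insert 56 → {56}
insert 79 → {56, 79}
insert 50 → {50, 56, 79}
insert 41 → {41, 50, 56, 79}
insert 87 → {41, 50, 56, 79, 87}
insert 47 → {41, 47, 50, 56, 79, 87}
insert 67 → {41, 47, 50, 56, 67, 79, 87}
insert 72 → {41, 47, 50, 56, 67, 72, 79, 87}
run next job → 41; now {47, 50, 56, 67, 72, 79, 87}
run next job → 47; now {50, 56, 67, 72, 79, 87}
run next job → 50; now {56, 67, 72, 79, 87}
run next job → 56; now {67, 72, 79, 87}
run next job → 67; now {72, 79, 87}
insert 46 → {46, 72, 79, 87}
insert 78 → {46, 72, 78, 79, 87}
run next job → 46; now {72, 78, 79, 87}
run next job → 72; now {78, 79, 87}
insert 88 → {78, 79, 87, 88}
insert 64 → {64, 78, 79, 87, 88}
insert 90 → {64, 78, 79, 87, 88, 90}
insert 52 → {52, 64, 78, 79, 87, 88, 90}
insert 73 → {52, 64, 73, 78, 79, 87, 88, 90}
insert 51 → {51, 52, 64, 73, 78, 79, 87, 88, 90}
run next job → 51; now {52, 64, 73, 78, 79, 87, 88, 90}

[52, 64, 73, 78, 79, 87, 88, 90]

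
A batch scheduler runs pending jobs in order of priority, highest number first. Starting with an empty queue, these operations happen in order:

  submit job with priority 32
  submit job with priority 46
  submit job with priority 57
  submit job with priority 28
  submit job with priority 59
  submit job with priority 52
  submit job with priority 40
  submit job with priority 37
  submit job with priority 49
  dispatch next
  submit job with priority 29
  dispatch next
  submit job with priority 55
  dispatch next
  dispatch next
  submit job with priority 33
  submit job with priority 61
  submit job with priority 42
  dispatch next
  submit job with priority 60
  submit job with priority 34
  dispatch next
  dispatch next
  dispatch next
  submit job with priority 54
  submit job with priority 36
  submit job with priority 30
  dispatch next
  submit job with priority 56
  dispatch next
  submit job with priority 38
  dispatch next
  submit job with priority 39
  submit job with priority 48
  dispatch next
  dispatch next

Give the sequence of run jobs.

[59, 57, 55, 52, 61, 60, 49, 46, 54, 56, 42, 48, 40]

insert 32 → {32}
insert 46 → {46, 32}
insert 57 → {57, 46, 32}
insert 28 → {57, 46, 32, 28}
insert 59 → {59, 57, 46, 32, 28}
insert 52 → {59, 57, 52, 46, 32, 28}
insert 40 → {59, 57, 52, 46, 40, 32, 28}
insert 37 → {59, 57, 52, 46, 40, 37, 32, 28}
insert 49 → {59, 57, 52, 49, 46, 40, 37, 32, 28}
dispatch next → 59; now {57, 52, 49, 46, 40, 37, 32, 28}
insert 29 → {57, 52, 49, 46, 40, 37, 32, 29, 28}
dispatch next → 57; now {52, 49, 46, 40, 37, 32, 29, 28}
insert 55 → {55, 52, 49, 46, 40, 37, 32, 29, 28}
dispatch next → 55; now {52, 49, 46, 40, 37, 32, 29, 28}
dispatch next → 52; now {49, 46, 40, 37, 32, 29, 28}
insert 33 → {49, 46, 40, 37, 33, 32, 29, 28}
insert 61 → {61, 49, 46, 40, 37, 33, 32, 29, 28}
insert 42 → {61, 49, 46, 42, 40, 37, 33, 32, 29, 28}
dispatch next → 61; now {49, 46, 42, 40, 37, 33, 32, 29, 28}
insert 60 → {60, 49, 46, 42, 40, 37, 33, 32, 29, 28}
insert 34 → {60, 49, 46, 42, 40, 37, 34, 33, 32, 29, 28}
dispatch next → 60; now {49, 46, 42, 40, 37, 34, 33, 32, 29, 28}
dispatch next → 49; now {46, 42, 40, 37, 34, 33, 32, 29, 28}
dispatch next → 46; now {42, 40, 37, 34, 33, 32, 29, 28}
insert 54 → {54, 42, 40, 37, 34, 33, 32, 29, 28}
insert 36 → {54, 42, 40, 37, 36, 34, 33, 32, 29, 28}
insert 30 → {54, 42, 40, 37, 36, 34, 33, 32, 30, 29, 28}
dispatch next → 54; now {42, 40, 37, 36, 34, 33, 32, 30, 29, 28}
insert 56 → {56, 42, 40, 37, 36, 34, 33, 32, 30, 29, 28}
dispatch next → 56; now {42, 40, 37, 36, 34, 33, 32, 30, 29, 28}
insert 38 → {42, 40, 38, 37, 36, 34, 33, 32, 30, 29, 28}
dispatch next → 42; now {40, 38, 37, 36, 34, 33, 32, 30, 29, 28}
insert 39 → {40, 39, 38, 37, 36, 34, 33, 32, 30, 29, 28}
insert 48 → {48, 40, 39, 38, 37, 36, 34, 33, 32, 30, 29, 28}
dispatch next → 48; now {40, 39, 38, 37, 36, 34, 33, 32, 30, 29, 28}
dispatch next → 40; now {39, 38, 37, 36, 34, 33, 32, 30, 29, 28}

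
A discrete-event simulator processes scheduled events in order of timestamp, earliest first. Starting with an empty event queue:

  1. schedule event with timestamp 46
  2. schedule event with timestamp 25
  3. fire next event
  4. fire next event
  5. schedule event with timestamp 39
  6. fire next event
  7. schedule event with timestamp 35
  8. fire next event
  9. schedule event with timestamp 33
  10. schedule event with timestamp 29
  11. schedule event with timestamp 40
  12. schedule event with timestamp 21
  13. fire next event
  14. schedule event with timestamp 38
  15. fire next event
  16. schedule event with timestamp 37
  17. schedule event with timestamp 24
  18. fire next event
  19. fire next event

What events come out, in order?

[25, 46, 39, 35, 21, 29, 24, 33]

insert 46 → {46}
insert 25 → {25, 46}
fire next event → 25; now {46}
fire next event → 46; now {}
insert 39 → {39}
fire next event → 39; now {}
insert 35 → {35}
fire next event → 35; now {}
insert 33 → {33}
insert 29 → {29, 33}
insert 40 → {29, 33, 40}
insert 21 → {21, 29, 33, 40}
fire next event → 21; now {29, 33, 40}
insert 38 → {29, 33, 38, 40}
fire next event → 29; now {33, 38, 40}
insert 37 → {33, 37, 38, 40}
insert 24 → {24, 33, 37, 38, 40}
fire next event → 24; now {33, 37, 38, 40}
fire next event → 33; now {37, 38, 40}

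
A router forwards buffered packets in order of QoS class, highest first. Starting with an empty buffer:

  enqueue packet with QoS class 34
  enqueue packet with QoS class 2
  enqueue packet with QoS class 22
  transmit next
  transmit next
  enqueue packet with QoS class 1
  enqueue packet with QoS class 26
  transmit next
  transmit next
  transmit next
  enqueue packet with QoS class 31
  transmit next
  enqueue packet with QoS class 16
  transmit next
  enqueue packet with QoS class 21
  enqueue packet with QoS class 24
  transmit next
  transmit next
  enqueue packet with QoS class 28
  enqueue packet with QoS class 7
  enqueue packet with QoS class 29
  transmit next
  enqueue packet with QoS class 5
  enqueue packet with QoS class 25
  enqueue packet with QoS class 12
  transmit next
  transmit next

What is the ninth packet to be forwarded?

insert 34 → {34}
insert 2 → {34, 2}
insert 22 → {34, 22, 2}
transmit next → 34; now {22, 2}
transmit next → 22; now {2}
insert 1 → {2, 1}
insert 26 → {26, 2, 1}
transmit next → 26; now {2, 1}
transmit next → 2; now {1}
transmit next → 1; now {}
insert 31 → {31}
transmit next → 31; now {}
insert 16 → {16}
transmit next → 16; now {}
insert 21 → {21}
insert 24 → {24, 21}
transmit next → 24; now {21}
transmit next → 21; now {}
insert 28 → {28}
insert 7 → {28, 7}
insert 29 → {29, 28, 7}
transmit next → 29; now {28, 7}
insert 5 → {28, 7, 5}
insert 25 → {28, 25, 7, 5}
insert 12 → {28, 25, 12, 7, 5}
transmit next → 28; now {25, 12, 7, 5}
transmit next → 25; now {12, 7, 5}

21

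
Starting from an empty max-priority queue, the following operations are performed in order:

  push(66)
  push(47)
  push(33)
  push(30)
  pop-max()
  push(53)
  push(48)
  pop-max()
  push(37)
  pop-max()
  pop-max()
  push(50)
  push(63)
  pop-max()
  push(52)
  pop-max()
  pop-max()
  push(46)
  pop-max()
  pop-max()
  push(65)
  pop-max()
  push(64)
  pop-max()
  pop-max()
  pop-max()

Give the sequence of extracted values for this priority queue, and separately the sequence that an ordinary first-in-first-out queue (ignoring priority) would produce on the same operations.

insert 66 → {66}
insert 47 → {66, 47}
insert 33 → {66, 47, 33}
insert 30 → {66, 47, 33, 30}
pop-max → 66; now {47, 33, 30}
insert 53 → {53, 47, 33, 30}
insert 48 → {53, 48, 47, 33, 30}
pop-max → 53; now {48, 47, 33, 30}
insert 37 → {48, 47, 37, 33, 30}
pop-max → 48; now {47, 37, 33, 30}
pop-max → 47; now {37, 33, 30}
insert 50 → {50, 37, 33, 30}
insert 63 → {63, 50, 37, 33, 30}
pop-max → 63; now {50, 37, 33, 30}
insert 52 → {52, 50, 37, 33, 30}
pop-max → 52; now {50, 37, 33, 30}
pop-max → 50; now {37, 33, 30}
insert 46 → {46, 37, 33, 30}
pop-max → 46; now {37, 33, 30}
pop-max → 37; now {33, 30}
insert 65 → {65, 33, 30}
pop-max → 65; now {33, 30}
insert 64 → {64, 33, 30}
pop-max → 64; now {33, 30}
pop-max → 33; now {30}
pop-max → 30; now {}

priority queue: 66 → 53 → 48 → 47 → 63 → 52 → 50 → 46 → 37 → 65 → 64 → 33 → 30; FIFO queue: [66, 47, 33, 30, 53, 48, 37, 50, 63, 52, 46, 65, 64]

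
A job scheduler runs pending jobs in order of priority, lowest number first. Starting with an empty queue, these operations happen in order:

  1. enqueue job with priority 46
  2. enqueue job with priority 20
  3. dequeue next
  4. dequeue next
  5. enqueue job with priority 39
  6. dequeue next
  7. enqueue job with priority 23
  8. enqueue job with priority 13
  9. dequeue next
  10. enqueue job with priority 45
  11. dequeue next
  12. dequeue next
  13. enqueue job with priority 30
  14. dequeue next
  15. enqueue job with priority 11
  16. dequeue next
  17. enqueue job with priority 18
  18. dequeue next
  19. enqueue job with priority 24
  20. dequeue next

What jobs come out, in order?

insert 46 → {46}
insert 20 → {20, 46}
dequeue next → 20; now {46}
dequeue next → 46; now {}
insert 39 → {39}
dequeue next → 39; now {}
insert 23 → {23}
insert 13 → {13, 23}
dequeue next → 13; now {23}
insert 45 → {23, 45}
dequeue next → 23; now {45}
dequeue next → 45; now {}
insert 30 → {30}
dequeue next → 30; now {}
insert 11 → {11}
dequeue next → 11; now {}
insert 18 → {18}
dequeue next → 18; now {}
insert 24 → {24}
dequeue next → 24; now {}

20, 46, 39, 13, 23, 45, 30, 11, 18, 24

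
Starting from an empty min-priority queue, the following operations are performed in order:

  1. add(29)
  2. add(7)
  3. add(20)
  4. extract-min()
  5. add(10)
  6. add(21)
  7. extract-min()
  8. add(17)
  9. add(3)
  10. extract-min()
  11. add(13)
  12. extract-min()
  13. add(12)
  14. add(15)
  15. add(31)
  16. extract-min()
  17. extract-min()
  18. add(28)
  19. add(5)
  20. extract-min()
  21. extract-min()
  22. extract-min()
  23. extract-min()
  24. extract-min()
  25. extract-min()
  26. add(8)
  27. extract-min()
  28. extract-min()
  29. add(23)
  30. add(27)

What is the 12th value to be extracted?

29

insert 29 → {29}
insert 7 → {7, 29}
insert 20 → {7, 20, 29}
extract-min → 7; now {20, 29}
insert 10 → {10, 20, 29}
insert 21 → {10, 20, 21, 29}
extract-min → 10; now {20, 21, 29}
insert 17 → {17, 20, 21, 29}
insert 3 → {3, 17, 20, 21, 29}
extract-min → 3; now {17, 20, 21, 29}
insert 13 → {13, 17, 20, 21, 29}
extract-min → 13; now {17, 20, 21, 29}
insert 12 → {12, 17, 20, 21, 29}
insert 15 → {12, 15, 17, 20, 21, 29}
insert 31 → {12, 15, 17, 20, 21, 29, 31}
extract-min → 12; now {15, 17, 20, 21, 29, 31}
extract-min → 15; now {17, 20, 21, 29, 31}
insert 28 → {17, 20, 21, 28, 29, 31}
insert 5 → {5, 17, 20, 21, 28, 29, 31}
extract-min → 5; now {17, 20, 21, 28, 29, 31}
extract-min → 17; now {20, 21, 28, 29, 31}
extract-min → 20; now {21, 28, 29, 31}
extract-min → 21; now {28, 29, 31}
extract-min → 28; now {29, 31}
extract-min → 29; now {31}
insert 8 → {8, 31}
extract-min → 8; now {31}
extract-min → 31; now {}
insert 23 → {23}
insert 27 → {23, 27}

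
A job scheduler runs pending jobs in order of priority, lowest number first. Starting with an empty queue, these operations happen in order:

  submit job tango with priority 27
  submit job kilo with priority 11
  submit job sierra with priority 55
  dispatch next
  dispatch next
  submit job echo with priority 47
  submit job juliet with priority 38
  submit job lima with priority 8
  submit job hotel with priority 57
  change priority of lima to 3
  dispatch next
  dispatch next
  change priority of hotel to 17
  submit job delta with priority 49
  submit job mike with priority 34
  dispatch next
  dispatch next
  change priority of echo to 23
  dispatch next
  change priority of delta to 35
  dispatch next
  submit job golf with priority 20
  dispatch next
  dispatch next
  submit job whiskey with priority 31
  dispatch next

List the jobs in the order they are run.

add tango (priority 27) → {tango:27}
add kilo (priority 11) → {kilo:11, tango:27}
add sierra (priority 55) → {kilo:11, tango:27, sierra:55}
dispatch next → kilo; now {tango:27, sierra:55}
dispatch next → tango; now {sierra:55}
add echo (priority 47) → {echo:47, sierra:55}
add juliet (priority 38) → {juliet:38, echo:47, sierra:55}
add lima (priority 8) → {lima:8, juliet:38, echo:47, sierra:55}
add hotel (priority 57) → {lima:8, juliet:38, echo:47, sierra:55, hotel:57}
update lima to priority 3 → {lima:3, juliet:38, echo:47, sierra:55, hotel:57}
dispatch next → lima; now {juliet:38, echo:47, sierra:55, hotel:57}
dispatch next → juliet; now {echo:47, sierra:55, hotel:57}
update hotel to priority 17 → {hotel:17, echo:47, sierra:55}
add delta (priority 49) → {hotel:17, echo:47, delta:49, sierra:55}
add mike (priority 34) → {hotel:17, mike:34, echo:47, delta:49, sierra:55}
dispatch next → hotel; now {mike:34, echo:47, delta:49, sierra:55}
dispatch next → mike; now {echo:47, delta:49, sierra:55}
update echo to priority 23 → {echo:23, delta:49, sierra:55}
dispatch next → echo; now {delta:49, sierra:55}
update delta to priority 35 → {delta:35, sierra:55}
dispatch next → delta; now {sierra:55}
add golf (priority 20) → {golf:20, sierra:55}
dispatch next → golf; now {sierra:55}
dispatch next → sierra; now {}
add whiskey (priority 31) → {whiskey:31}
dispatch next → whiskey; now {}

[kilo, tango, lima, juliet, hotel, mike, echo, delta, golf, sierra, whiskey]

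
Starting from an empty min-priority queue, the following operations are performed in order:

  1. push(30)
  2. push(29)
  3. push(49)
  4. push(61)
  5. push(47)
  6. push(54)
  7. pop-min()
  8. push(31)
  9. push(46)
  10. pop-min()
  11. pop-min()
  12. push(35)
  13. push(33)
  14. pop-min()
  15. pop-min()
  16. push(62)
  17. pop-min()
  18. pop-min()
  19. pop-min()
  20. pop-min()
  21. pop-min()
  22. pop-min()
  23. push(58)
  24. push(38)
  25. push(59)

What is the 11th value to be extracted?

62

insert 30 → {30}
insert 29 → {29, 30}
insert 49 → {29, 30, 49}
insert 61 → {29, 30, 49, 61}
insert 47 → {29, 30, 47, 49, 61}
insert 54 → {29, 30, 47, 49, 54, 61}
pop-min → 29; now {30, 47, 49, 54, 61}
insert 31 → {30, 31, 47, 49, 54, 61}
insert 46 → {30, 31, 46, 47, 49, 54, 61}
pop-min → 30; now {31, 46, 47, 49, 54, 61}
pop-min → 31; now {46, 47, 49, 54, 61}
insert 35 → {35, 46, 47, 49, 54, 61}
insert 33 → {33, 35, 46, 47, 49, 54, 61}
pop-min → 33; now {35, 46, 47, 49, 54, 61}
pop-min → 35; now {46, 47, 49, 54, 61}
insert 62 → {46, 47, 49, 54, 61, 62}
pop-min → 46; now {47, 49, 54, 61, 62}
pop-min → 47; now {49, 54, 61, 62}
pop-min → 49; now {54, 61, 62}
pop-min → 54; now {61, 62}
pop-min → 61; now {62}
pop-min → 62; now {}
insert 58 → {58}
insert 38 → {38, 58}
insert 59 → {38, 58, 59}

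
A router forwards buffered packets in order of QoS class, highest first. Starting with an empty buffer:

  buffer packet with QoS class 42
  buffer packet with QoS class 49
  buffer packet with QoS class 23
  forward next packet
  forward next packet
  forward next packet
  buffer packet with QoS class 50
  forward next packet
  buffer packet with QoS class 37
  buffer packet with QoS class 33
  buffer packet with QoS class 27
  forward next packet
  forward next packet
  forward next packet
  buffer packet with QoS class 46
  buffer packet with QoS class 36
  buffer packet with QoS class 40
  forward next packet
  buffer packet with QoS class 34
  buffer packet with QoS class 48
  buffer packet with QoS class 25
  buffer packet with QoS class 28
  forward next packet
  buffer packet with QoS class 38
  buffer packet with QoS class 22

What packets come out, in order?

[49, 42, 23, 50, 37, 33, 27, 46, 48]

insert 42 → {42}
insert 49 → {49, 42}
insert 23 → {49, 42, 23}
forward next packet → 49; now {42, 23}
forward next packet → 42; now {23}
forward next packet → 23; now {}
insert 50 → {50}
forward next packet → 50; now {}
insert 37 → {37}
insert 33 → {37, 33}
insert 27 → {37, 33, 27}
forward next packet → 37; now {33, 27}
forward next packet → 33; now {27}
forward next packet → 27; now {}
insert 46 → {46}
insert 36 → {46, 36}
insert 40 → {46, 40, 36}
forward next packet → 46; now {40, 36}
insert 34 → {40, 36, 34}
insert 48 → {48, 40, 36, 34}
insert 25 → {48, 40, 36, 34, 25}
insert 28 → {48, 40, 36, 34, 28, 25}
forward next packet → 48; now {40, 36, 34, 28, 25}
insert 38 → {40, 38, 36, 34, 28, 25}
insert 22 → {40, 38, 36, 34, 28, 25, 22}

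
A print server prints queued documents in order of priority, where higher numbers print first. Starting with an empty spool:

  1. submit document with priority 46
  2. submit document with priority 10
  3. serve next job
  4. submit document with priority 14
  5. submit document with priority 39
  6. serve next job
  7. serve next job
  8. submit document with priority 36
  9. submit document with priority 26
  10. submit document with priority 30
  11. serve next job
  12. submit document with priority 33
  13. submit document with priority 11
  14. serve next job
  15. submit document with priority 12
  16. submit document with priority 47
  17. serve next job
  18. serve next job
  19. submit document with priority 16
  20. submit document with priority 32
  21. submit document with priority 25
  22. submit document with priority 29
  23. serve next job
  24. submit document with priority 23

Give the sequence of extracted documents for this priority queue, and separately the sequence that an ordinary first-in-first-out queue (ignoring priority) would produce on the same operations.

insert 46 → {46}
insert 10 → {46, 10}
serve next job → 46; now {10}
insert 14 → {14, 10}
insert 39 → {39, 14, 10}
serve next job → 39; now {14, 10}
serve next job → 14; now {10}
insert 36 → {36, 10}
insert 26 → {36, 26, 10}
insert 30 → {36, 30, 26, 10}
serve next job → 36; now {30, 26, 10}
insert 33 → {33, 30, 26, 10}
insert 11 → {33, 30, 26, 11, 10}
serve next job → 33; now {30, 26, 11, 10}
insert 12 → {30, 26, 12, 11, 10}
insert 47 → {47, 30, 26, 12, 11, 10}
serve next job → 47; now {30, 26, 12, 11, 10}
serve next job → 30; now {26, 12, 11, 10}
insert 16 → {26, 16, 12, 11, 10}
insert 32 → {32, 26, 16, 12, 11, 10}
insert 25 → {32, 26, 25, 16, 12, 11, 10}
insert 29 → {32, 29, 26, 25, 16, 12, 11, 10}
serve next job → 32; now {29, 26, 25, 16, 12, 11, 10}
insert 23 → {29, 26, 25, 23, 16, 12, 11, 10}

priority queue: 46 → 39 → 14 → 36 → 33 → 47 → 30 → 32; FIFO queue: [46, 10, 14, 39, 36, 26, 30, 33]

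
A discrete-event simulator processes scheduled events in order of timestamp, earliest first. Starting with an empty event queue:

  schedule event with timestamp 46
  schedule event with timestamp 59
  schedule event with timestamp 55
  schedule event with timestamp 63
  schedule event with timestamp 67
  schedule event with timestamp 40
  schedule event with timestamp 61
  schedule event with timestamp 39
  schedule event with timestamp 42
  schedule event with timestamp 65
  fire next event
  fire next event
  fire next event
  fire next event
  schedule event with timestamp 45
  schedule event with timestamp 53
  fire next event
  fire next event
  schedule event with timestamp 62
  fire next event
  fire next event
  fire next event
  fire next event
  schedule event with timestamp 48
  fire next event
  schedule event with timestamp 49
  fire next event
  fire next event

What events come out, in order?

39 → 40 → 42 → 46 → 45 → 53 → 55 → 59 → 61 → 62 → 48 → 49 → 63

insert 46 → {46}
insert 59 → {46, 59}
insert 55 → {46, 55, 59}
insert 63 → {46, 55, 59, 63}
insert 67 → {46, 55, 59, 63, 67}
insert 40 → {40, 46, 55, 59, 63, 67}
insert 61 → {40, 46, 55, 59, 61, 63, 67}
insert 39 → {39, 40, 46, 55, 59, 61, 63, 67}
insert 42 → {39, 40, 42, 46, 55, 59, 61, 63, 67}
insert 65 → {39, 40, 42, 46, 55, 59, 61, 63, 65, 67}
fire next event → 39; now {40, 42, 46, 55, 59, 61, 63, 65, 67}
fire next event → 40; now {42, 46, 55, 59, 61, 63, 65, 67}
fire next event → 42; now {46, 55, 59, 61, 63, 65, 67}
fire next event → 46; now {55, 59, 61, 63, 65, 67}
insert 45 → {45, 55, 59, 61, 63, 65, 67}
insert 53 → {45, 53, 55, 59, 61, 63, 65, 67}
fire next event → 45; now {53, 55, 59, 61, 63, 65, 67}
fire next event → 53; now {55, 59, 61, 63, 65, 67}
insert 62 → {55, 59, 61, 62, 63, 65, 67}
fire next event → 55; now {59, 61, 62, 63, 65, 67}
fire next event → 59; now {61, 62, 63, 65, 67}
fire next event → 61; now {62, 63, 65, 67}
fire next event → 62; now {63, 65, 67}
insert 48 → {48, 63, 65, 67}
fire next event → 48; now {63, 65, 67}
insert 49 → {49, 63, 65, 67}
fire next event → 49; now {63, 65, 67}
fire next event → 63; now {65, 67}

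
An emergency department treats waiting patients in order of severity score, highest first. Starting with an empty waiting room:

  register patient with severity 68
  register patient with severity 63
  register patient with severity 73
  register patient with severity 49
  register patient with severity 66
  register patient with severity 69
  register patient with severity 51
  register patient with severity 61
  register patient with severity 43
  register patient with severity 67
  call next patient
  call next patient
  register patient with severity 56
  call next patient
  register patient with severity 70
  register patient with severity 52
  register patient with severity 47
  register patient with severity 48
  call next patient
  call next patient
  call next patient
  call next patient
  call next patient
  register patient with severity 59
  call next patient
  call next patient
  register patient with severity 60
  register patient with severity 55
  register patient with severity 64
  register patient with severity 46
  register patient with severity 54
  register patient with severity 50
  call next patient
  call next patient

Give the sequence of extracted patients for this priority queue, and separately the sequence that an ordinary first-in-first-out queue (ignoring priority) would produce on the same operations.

priority queue: [73, 69, 68, 70, 67, 66, 63, 61, 59, 56, 64, 60]; FIFO queue: 68 → 63 → 73 → 49 → 66 → 69 → 51 → 61 → 43 → 67 → 56 → 70

insert 68 → {68}
insert 63 → {68, 63}
insert 73 → {73, 68, 63}
insert 49 → {73, 68, 63, 49}
insert 66 → {73, 68, 66, 63, 49}
insert 69 → {73, 69, 68, 66, 63, 49}
insert 51 → {73, 69, 68, 66, 63, 51, 49}
insert 61 → {73, 69, 68, 66, 63, 61, 51, 49}
insert 43 → {73, 69, 68, 66, 63, 61, 51, 49, 43}
insert 67 → {73, 69, 68, 67, 66, 63, 61, 51, 49, 43}
call next patient → 73; now {69, 68, 67, 66, 63, 61, 51, 49, 43}
call next patient → 69; now {68, 67, 66, 63, 61, 51, 49, 43}
insert 56 → {68, 67, 66, 63, 61, 56, 51, 49, 43}
call next patient → 68; now {67, 66, 63, 61, 56, 51, 49, 43}
insert 70 → {70, 67, 66, 63, 61, 56, 51, 49, 43}
insert 52 → {70, 67, 66, 63, 61, 56, 52, 51, 49, 43}
insert 47 → {70, 67, 66, 63, 61, 56, 52, 51, 49, 47, 43}
insert 48 → {70, 67, 66, 63, 61, 56, 52, 51, 49, 48, 47, 43}
call next patient → 70; now {67, 66, 63, 61, 56, 52, 51, 49, 48, 47, 43}
call next patient → 67; now {66, 63, 61, 56, 52, 51, 49, 48, 47, 43}
call next patient → 66; now {63, 61, 56, 52, 51, 49, 48, 47, 43}
call next patient → 63; now {61, 56, 52, 51, 49, 48, 47, 43}
call next patient → 61; now {56, 52, 51, 49, 48, 47, 43}
insert 59 → {59, 56, 52, 51, 49, 48, 47, 43}
call next patient → 59; now {56, 52, 51, 49, 48, 47, 43}
call next patient → 56; now {52, 51, 49, 48, 47, 43}
insert 60 → {60, 52, 51, 49, 48, 47, 43}
insert 55 → {60, 55, 52, 51, 49, 48, 47, 43}
insert 64 → {64, 60, 55, 52, 51, 49, 48, 47, 43}
insert 46 → {64, 60, 55, 52, 51, 49, 48, 47, 46, 43}
insert 54 → {64, 60, 55, 54, 52, 51, 49, 48, 47, 46, 43}
insert 50 → {64, 60, 55, 54, 52, 51, 50, 49, 48, 47, 46, 43}
call next patient → 64; now {60, 55, 54, 52, 51, 50, 49, 48, 47, 46, 43}
call next patient → 60; now {55, 54, 52, 51, 50, 49, 48, 47, 46, 43}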